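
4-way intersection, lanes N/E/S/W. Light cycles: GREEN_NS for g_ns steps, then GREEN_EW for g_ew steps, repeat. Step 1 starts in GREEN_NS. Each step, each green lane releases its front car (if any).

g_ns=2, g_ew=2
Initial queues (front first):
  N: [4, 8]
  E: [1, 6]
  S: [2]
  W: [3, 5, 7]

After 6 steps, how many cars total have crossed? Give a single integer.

Step 1 [NS]: N:car4-GO,E:wait,S:car2-GO,W:wait | queues: N=1 E=2 S=0 W=3
Step 2 [NS]: N:car8-GO,E:wait,S:empty,W:wait | queues: N=0 E=2 S=0 W=3
Step 3 [EW]: N:wait,E:car1-GO,S:wait,W:car3-GO | queues: N=0 E=1 S=0 W=2
Step 4 [EW]: N:wait,E:car6-GO,S:wait,W:car5-GO | queues: N=0 E=0 S=0 W=1
Step 5 [NS]: N:empty,E:wait,S:empty,W:wait | queues: N=0 E=0 S=0 W=1
Step 6 [NS]: N:empty,E:wait,S:empty,W:wait | queues: N=0 E=0 S=0 W=1
Cars crossed by step 6: 7

Answer: 7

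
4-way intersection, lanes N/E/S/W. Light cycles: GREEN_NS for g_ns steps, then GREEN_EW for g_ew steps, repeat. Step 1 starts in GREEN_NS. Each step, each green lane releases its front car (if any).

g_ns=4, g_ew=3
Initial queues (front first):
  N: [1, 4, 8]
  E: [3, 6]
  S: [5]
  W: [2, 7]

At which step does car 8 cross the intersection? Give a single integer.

Step 1 [NS]: N:car1-GO,E:wait,S:car5-GO,W:wait | queues: N=2 E=2 S=0 W=2
Step 2 [NS]: N:car4-GO,E:wait,S:empty,W:wait | queues: N=1 E=2 S=0 W=2
Step 3 [NS]: N:car8-GO,E:wait,S:empty,W:wait | queues: N=0 E=2 S=0 W=2
Step 4 [NS]: N:empty,E:wait,S:empty,W:wait | queues: N=0 E=2 S=0 W=2
Step 5 [EW]: N:wait,E:car3-GO,S:wait,W:car2-GO | queues: N=0 E=1 S=0 W=1
Step 6 [EW]: N:wait,E:car6-GO,S:wait,W:car7-GO | queues: N=0 E=0 S=0 W=0
Car 8 crosses at step 3

3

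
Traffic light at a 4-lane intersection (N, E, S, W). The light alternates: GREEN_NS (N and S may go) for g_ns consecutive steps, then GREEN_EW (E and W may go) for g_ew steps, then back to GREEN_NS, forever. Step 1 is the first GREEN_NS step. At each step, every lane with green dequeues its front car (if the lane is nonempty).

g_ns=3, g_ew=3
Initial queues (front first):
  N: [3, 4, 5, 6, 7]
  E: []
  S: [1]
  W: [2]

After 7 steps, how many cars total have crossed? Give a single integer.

Step 1 [NS]: N:car3-GO,E:wait,S:car1-GO,W:wait | queues: N=4 E=0 S=0 W=1
Step 2 [NS]: N:car4-GO,E:wait,S:empty,W:wait | queues: N=3 E=0 S=0 W=1
Step 3 [NS]: N:car5-GO,E:wait,S:empty,W:wait | queues: N=2 E=0 S=0 W=1
Step 4 [EW]: N:wait,E:empty,S:wait,W:car2-GO | queues: N=2 E=0 S=0 W=0
Step 5 [EW]: N:wait,E:empty,S:wait,W:empty | queues: N=2 E=0 S=0 W=0
Step 6 [EW]: N:wait,E:empty,S:wait,W:empty | queues: N=2 E=0 S=0 W=0
Step 7 [NS]: N:car6-GO,E:wait,S:empty,W:wait | queues: N=1 E=0 S=0 W=0
Cars crossed by step 7: 6

Answer: 6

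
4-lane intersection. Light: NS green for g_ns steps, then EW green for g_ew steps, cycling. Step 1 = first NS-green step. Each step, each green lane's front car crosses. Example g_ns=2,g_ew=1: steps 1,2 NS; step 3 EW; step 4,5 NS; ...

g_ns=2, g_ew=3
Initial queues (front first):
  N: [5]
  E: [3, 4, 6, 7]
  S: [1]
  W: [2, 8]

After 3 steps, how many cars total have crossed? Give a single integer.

Answer: 4

Derivation:
Step 1 [NS]: N:car5-GO,E:wait,S:car1-GO,W:wait | queues: N=0 E=4 S=0 W=2
Step 2 [NS]: N:empty,E:wait,S:empty,W:wait | queues: N=0 E=4 S=0 W=2
Step 3 [EW]: N:wait,E:car3-GO,S:wait,W:car2-GO | queues: N=0 E=3 S=0 W=1
Cars crossed by step 3: 4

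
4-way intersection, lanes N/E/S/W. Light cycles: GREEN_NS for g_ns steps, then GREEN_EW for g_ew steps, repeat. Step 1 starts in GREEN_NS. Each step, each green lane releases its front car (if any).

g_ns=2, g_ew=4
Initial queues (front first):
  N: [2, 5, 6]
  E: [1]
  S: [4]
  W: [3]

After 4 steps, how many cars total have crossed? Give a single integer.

Step 1 [NS]: N:car2-GO,E:wait,S:car4-GO,W:wait | queues: N=2 E=1 S=0 W=1
Step 2 [NS]: N:car5-GO,E:wait,S:empty,W:wait | queues: N=1 E=1 S=0 W=1
Step 3 [EW]: N:wait,E:car1-GO,S:wait,W:car3-GO | queues: N=1 E=0 S=0 W=0
Step 4 [EW]: N:wait,E:empty,S:wait,W:empty | queues: N=1 E=0 S=0 W=0
Cars crossed by step 4: 5

Answer: 5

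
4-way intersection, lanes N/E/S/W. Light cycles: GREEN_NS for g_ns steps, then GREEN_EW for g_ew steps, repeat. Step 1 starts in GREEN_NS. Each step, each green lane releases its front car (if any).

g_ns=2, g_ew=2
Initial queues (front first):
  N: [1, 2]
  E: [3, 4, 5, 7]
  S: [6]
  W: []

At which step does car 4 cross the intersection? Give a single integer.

Step 1 [NS]: N:car1-GO,E:wait,S:car6-GO,W:wait | queues: N=1 E=4 S=0 W=0
Step 2 [NS]: N:car2-GO,E:wait,S:empty,W:wait | queues: N=0 E=4 S=0 W=0
Step 3 [EW]: N:wait,E:car3-GO,S:wait,W:empty | queues: N=0 E=3 S=0 W=0
Step 4 [EW]: N:wait,E:car4-GO,S:wait,W:empty | queues: N=0 E=2 S=0 W=0
Step 5 [NS]: N:empty,E:wait,S:empty,W:wait | queues: N=0 E=2 S=0 W=0
Step 6 [NS]: N:empty,E:wait,S:empty,W:wait | queues: N=0 E=2 S=0 W=0
Step 7 [EW]: N:wait,E:car5-GO,S:wait,W:empty | queues: N=0 E=1 S=0 W=0
Step 8 [EW]: N:wait,E:car7-GO,S:wait,W:empty | queues: N=0 E=0 S=0 W=0
Car 4 crosses at step 4

4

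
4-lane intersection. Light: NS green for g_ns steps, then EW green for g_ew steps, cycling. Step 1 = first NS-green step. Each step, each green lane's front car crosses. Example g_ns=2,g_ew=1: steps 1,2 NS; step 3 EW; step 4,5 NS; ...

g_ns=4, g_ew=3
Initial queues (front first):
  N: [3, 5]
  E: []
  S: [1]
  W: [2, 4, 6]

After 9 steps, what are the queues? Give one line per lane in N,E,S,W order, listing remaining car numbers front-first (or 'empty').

Step 1 [NS]: N:car3-GO,E:wait,S:car1-GO,W:wait | queues: N=1 E=0 S=0 W=3
Step 2 [NS]: N:car5-GO,E:wait,S:empty,W:wait | queues: N=0 E=0 S=0 W=3
Step 3 [NS]: N:empty,E:wait,S:empty,W:wait | queues: N=0 E=0 S=0 W=3
Step 4 [NS]: N:empty,E:wait,S:empty,W:wait | queues: N=0 E=0 S=0 W=3
Step 5 [EW]: N:wait,E:empty,S:wait,W:car2-GO | queues: N=0 E=0 S=0 W=2
Step 6 [EW]: N:wait,E:empty,S:wait,W:car4-GO | queues: N=0 E=0 S=0 W=1
Step 7 [EW]: N:wait,E:empty,S:wait,W:car6-GO | queues: N=0 E=0 S=0 W=0

N: empty
E: empty
S: empty
W: empty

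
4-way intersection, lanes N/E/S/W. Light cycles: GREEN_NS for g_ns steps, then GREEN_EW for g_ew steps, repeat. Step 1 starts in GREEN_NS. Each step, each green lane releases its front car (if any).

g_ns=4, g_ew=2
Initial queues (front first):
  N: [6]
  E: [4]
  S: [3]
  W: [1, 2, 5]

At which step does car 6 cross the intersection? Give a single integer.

Step 1 [NS]: N:car6-GO,E:wait,S:car3-GO,W:wait | queues: N=0 E=1 S=0 W=3
Step 2 [NS]: N:empty,E:wait,S:empty,W:wait | queues: N=0 E=1 S=0 W=3
Step 3 [NS]: N:empty,E:wait,S:empty,W:wait | queues: N=0 E=1 S=0 W=3
Step 4 [NS]: N:empty,E:wait,S:empty,W:wait | queues: N=0 E=1 S=0 W=3
Step 5 [EW]: N:wait,E:car4-GO,S:wait,W:car1-GO | queues: N=0 E=0 S=0 W=2
Step 6 [EW]: N:wait,E:empty,S:wait,W:car2-GO | queues: N=0 E=0 S=0 W=1
Step 7 [NS]: N:empty,E:wait,S:empty,W:wait | queues: N=0 E=0 S=0 W=1
Step 8 [NS]: N:empty,E:wait,S:empty,W:wait | queues: N=0 E=0 S=0 W=1
Step 9 [NS]: N:empty,E:wait,S:empty,W:wait | queues: N=0 E=0 S=0 W=1
Step 10 [NS]: N:empty,E:wait,S:empty,W:wait | queues: N=0 E=0 S=0 W=1
Step 11 [EW]: N:wait,E:empty,S:wait,W:car5-GO | queues: N=0 E=0 S=0 W=0
Car 6 crosses at step 1

1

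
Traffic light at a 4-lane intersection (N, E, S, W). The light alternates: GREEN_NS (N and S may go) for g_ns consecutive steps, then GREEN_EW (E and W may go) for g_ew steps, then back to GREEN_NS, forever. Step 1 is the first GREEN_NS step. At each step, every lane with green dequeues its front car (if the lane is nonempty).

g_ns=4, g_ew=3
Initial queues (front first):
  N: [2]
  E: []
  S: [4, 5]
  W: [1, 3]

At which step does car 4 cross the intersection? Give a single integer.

Step 1 [NS]: N:car2-GO,E:wait,S:car4-GO,W:wait | queues: N=0 E=0 S=1 W=2
Step 2 [NS]: N:empty,E:wait,S:car5-GO,W:wait | queues: N=0 E=0 S=0 W=2
Step 3 [NS]: N:empty,E:wait,S:empty,W:wait | queues: N=0 E=0 S=0 W=2
Step 4 [NS]: N:empty,E:wait,S:empty,W:wait | queues: N=0 E=0 S=0 W=2
Step 5 [EW]: N:wait,E:empty,S:wait,W:car1-GO | queues: N=0 E=0 S=0 W=1
Step 6 [EW]: N:wait,E:empty,S:wait,W:car3-GO | queues: N=0 E=0 S=0 W=0
Car 4 crosses at step 1

1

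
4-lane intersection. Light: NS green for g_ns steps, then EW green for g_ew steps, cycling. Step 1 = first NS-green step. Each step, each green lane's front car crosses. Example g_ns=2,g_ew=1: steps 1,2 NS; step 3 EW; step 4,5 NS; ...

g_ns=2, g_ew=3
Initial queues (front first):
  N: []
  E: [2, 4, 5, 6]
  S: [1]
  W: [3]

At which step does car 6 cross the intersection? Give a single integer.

Step 1 [NS]: N:empty,E:wait,S:car1-GO,W:wait | queues: N=0 E=4 S=0 W=1
Step 2 [NS]: N:empty,E:wait,S:empty,W:wait | queues: N=0 E=4 S=0 W=1
Step 3 [EW]: N:wait,E:car2-GO,S:wait,W:car3-GO | queues: N=0 E=3 S=0 W=0
Step 4 [EW]: N:wait,E:car4-GO,S:wait,W:empty | queues: N=0 E=2 S=0 W=0
Step 5 [EW]: N:wait,E:car5-GO,S:wait,W:empty | queues: N=0 E=1 S=0 W=0
Step 6 [NS]: N:empty,E:wait,S:empty,W:wait | queues: N=0 E=1 S=0 W=0
Step 7 [NS]: N:empty,E:wait,S:empty,W:wait | queues: N=0 E=1 S=0 W=0
Step 8 [EW]: N:wait,E:car6-GO,S:wait,W:empty | queues: N=0 E=0 S=0 W=0
Car 6 crosses at step 8

8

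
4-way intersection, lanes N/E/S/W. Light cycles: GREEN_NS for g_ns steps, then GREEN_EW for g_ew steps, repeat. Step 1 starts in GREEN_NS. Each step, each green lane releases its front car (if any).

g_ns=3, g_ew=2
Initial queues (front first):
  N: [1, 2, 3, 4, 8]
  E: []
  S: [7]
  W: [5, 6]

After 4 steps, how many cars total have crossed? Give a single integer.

Step 1 [NS]: N:car1-GO,E:wait,S:car7-GO,W:wait | queues: N=4 E=0 S=0 W=2
Step 2 [NS]: N:car2-GO,E:wait,S:empty,W:wait | queues: N=3 E=0 S=0 W=2
Step 3 [NS]: N:car3-GO,E:wait,S:empty,W:wait | queues: N=2 E=0 S=0 W=2
Step 4 [EW]: N:wait,E:empty,S:wait,W:car5-GO | queues: N=2 E=0 S=0 W=1
Cars crossed by step 4: 5

Answer: 5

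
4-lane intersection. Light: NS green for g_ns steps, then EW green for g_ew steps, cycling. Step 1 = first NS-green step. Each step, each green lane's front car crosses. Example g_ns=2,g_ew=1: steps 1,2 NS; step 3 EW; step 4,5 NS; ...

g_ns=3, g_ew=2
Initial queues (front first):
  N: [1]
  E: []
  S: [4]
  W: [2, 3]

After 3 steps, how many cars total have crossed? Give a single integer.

Answer: 2

Derivation:
Step 1 [NS]: N:car1-GO,E:wait,S:car4-GO,W:wait | queues: N=0 E=0 S=0 W=2
Step 2 [NS]: N:empty,E:wait,S:empty,W:wait | queues: N=0 E=0 S=0 W=2
Step 3 [NS]: N:empty,E:wait,S:empty,W:wait | queues: N=0 E=0 S=0 W=2
Cars crossed by step 3: 2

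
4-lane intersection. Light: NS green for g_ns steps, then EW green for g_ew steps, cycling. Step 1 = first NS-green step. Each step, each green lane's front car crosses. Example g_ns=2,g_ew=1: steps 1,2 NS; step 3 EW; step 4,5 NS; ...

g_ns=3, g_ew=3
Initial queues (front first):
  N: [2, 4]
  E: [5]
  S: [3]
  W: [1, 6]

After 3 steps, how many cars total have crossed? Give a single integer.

Answer: 3

Derivation:
Step 1 [NS]: N:car2-GO,E:wait,S:car3-GO,W:wait | queues: N=1 E=1 S=0 W=2
Step 2 [NS]: N:car4-GO,E:wait,S:empty,W:wait | queues: N=0 E=1 S=0 W=2
Step 3 [NS]: N:empty,E:wait,S:empty,W:wait | queues: N=0 E=1 S=0 W=2
Cars crossed by step 3: 3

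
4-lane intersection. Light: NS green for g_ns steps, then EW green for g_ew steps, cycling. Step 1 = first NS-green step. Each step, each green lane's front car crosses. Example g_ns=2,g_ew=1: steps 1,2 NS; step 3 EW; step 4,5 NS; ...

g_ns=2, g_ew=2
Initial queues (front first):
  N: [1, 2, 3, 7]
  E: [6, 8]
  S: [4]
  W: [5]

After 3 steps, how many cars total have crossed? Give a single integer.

Step 1 [NS]: N:car1-GO,E:wait,S:car4-GO,W:wait | queues: N=3 E=2 S=0 W=1
Step 2 [NS]: N:car2-GO,E:wait,S:empty,W:wait | queues: N=2 E=2 S=0 W=1
Step 3 [EW]: N:wait,E:car6-GO,S:wait,W:car5-GO | queues: N=2 E=1 S=0 W=0
Cars crossed by step 3: 5

Answer: 5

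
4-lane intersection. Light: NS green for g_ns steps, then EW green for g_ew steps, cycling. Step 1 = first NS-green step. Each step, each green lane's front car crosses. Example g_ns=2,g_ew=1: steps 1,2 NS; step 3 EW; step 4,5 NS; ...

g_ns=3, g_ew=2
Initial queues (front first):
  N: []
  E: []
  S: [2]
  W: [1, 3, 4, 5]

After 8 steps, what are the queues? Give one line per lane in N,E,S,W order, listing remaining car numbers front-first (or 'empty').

Step 1 [NS]: N:empty,E:wait,S:car2-GO,W:wait | queues: N=0 E=0 S=0 W=4
Step 2 [NS]: N:empty,E:wait,S:empty,W:wait | queues: N=0 E=0 S=0 W=4
Step 3 [NS]: N:empty,E:wait,S:empty,W:wait | queues: N=0 E=0 S=0 W=4
Step 4 [EW]: N:wait,E:empty,S:wait,W:car1-GO | queues: N=0 E=0 S=0 W=3
Step 5 [EW]: N:wait,E:empty,S:wait,W:car3-GO | queues: N=0 E=0 S=0 W=2
Step 6 [NS]: N:empty,E:wait,S:empty,W:wait | queues: N=0 E=0 S=0 W=2
Step 7 [NS]: N:empty,E:wait,S:empty,W:wait | queues: N=0 E=0 S=0 W=2
Step 8 [NS]: N:empty,E:wait,S:empty,W:wait | queues: N=0 E=0 S=0 W=2

N: empty
E: empty
S: empty
W: 4 5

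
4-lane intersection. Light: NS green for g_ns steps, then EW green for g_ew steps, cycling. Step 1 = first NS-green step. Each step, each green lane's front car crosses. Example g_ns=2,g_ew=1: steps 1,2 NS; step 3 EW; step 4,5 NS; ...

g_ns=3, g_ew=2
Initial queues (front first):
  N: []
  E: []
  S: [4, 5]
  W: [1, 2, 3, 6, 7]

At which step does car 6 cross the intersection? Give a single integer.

Step 1 [NS]: N:empty,E:wait,S:car4-GO,W:wait | queues: N=0 E=0 S=1 W=5
Step 2 [NS]: N:empty,E:wait,S:car5-GO,W:wait | queues: N=0 E=0 S=0 W=5
Step 3 [NS]: N:empty,E:wait,S:empty,W:wait | queues: N=0 E=0 S=0 W=5
Step 4 [EW]: N:wait,E:empty,S:wait,W:car1-GO | queues: N=0 E=0 S=0 W=4
Step 5 [EW]: N:wait,E:empty,S:wait,W:car2-GO | queues: N=0 E=0 S=0 W=3
Step 6 [NS]: N:empty,E:wait,S:empty,W:wait | queues: N=0 E=0 S=0 W=3
Step 7 [NS]: N:empty,E:wait,S:empty,W:wait | queues: N=0 E=0 S=0 W=3
Step 8 [NS]: N:empty,E:wait,S:empty,W:wait | queues: N=0 E=0 S=0 W=3
Step 9 [EW]: N:wait,E:empty,S:wait,W:car3-GO | queues: N=0 E=0 S=0 W=2
Step 10 [EW]: N:wait,E:empty,S:wait,W:car6-GO | queues: N=0 E=0 S=0 W=1
Step 11 [NS]: N:empty,E:wait,S:empty,W:wait | queues: N=0 E=0 S=0 W=1
Step 12 [NS]: N:empty,E:wait,S:empty,W:wait | queues: N=0 E=0 S=0 W=1
Step 13 [NS]: N:empty,E:wait,S:empty,W:wait | queues: N=0 E=0 S=0 W=1
Step 14 [EW]: N:wait,E:empty,S:wait,W:car7-GO | queues: N=0 E=0 S=0 W=0
Car 6 crosses at step 10

10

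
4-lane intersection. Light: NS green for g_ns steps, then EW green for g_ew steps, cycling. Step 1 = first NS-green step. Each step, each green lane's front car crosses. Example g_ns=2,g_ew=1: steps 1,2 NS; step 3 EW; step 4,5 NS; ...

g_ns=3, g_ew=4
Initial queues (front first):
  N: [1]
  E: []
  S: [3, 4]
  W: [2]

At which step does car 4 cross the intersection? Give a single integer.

Step 1 [NS]: N:car1-GO,E:wait,S:car3-GO,W:wait | queues: N=0 E=0 S=1 W=1
Step 2 [NS]: N:empty,E:wait,S:car4-GO,W:wait | queues: N=0 E=0 S=0 W=1
Step 3 [NS]: N:empty,E:wait,S:empty,W:wait | queues: N=0 E=0 S=0 W=1
Step 4 [EW]: N:wait,E:empty,S:wait,W:car2-GO | queues: N=0 E=0 S=0 W=0
Car 4 crosses at step 2

2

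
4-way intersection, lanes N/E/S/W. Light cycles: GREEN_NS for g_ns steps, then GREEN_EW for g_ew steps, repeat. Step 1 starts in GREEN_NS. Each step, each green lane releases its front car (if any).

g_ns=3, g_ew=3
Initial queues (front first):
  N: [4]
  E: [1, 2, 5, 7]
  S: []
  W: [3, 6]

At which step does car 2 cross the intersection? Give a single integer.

Step 1 [NS]: N:car4-GO,E:wait,S:empty,W:wait | queues: N=0 E=4 S=0 W=2
Step 2 [NS]: N:empty,E:wait,S:empty,W:wait | queues: N=0 E=4 S=0 W=2
Step 3 [NS]: N:empty,E:wait,S:empty,W:wait | queues: N=0 E=4 S=0 W=2
Step 4 [EW]: N:wait,E:car1-GO,S:wait,W:car3-GO | queues: N=0 E=3 S=0 W=1
Step 5 [EW]: N:wait,E:car2-GO,S:wait,W:car6-GO | queues: N=0 E=2 S=0 W=0
Step 6 [EW]: N:wait,E:car5-GO,S:wait,W:empty | queues: N=0 E=1 S=0 W=0
Step 7 [NS]: N:empty,E:wait,S:empty,W:wait | queues: N=0 E=1 S=0 W=0
Step 8 [NS]: N:empty,E:wait,S:empty,W:wait | queues: N=0 E=1 S=0 W=0
Step 9 [NS]: N:empty,E:wait,S:empty,W:wait | queues: N=0 E=1 S=0 W=0
Step 10 [EW]: N:wait,E:car7-GO,S:wait,W:empty | queues: N=0 E=0 S=0 W=0
Car 2 crosses at step 5

5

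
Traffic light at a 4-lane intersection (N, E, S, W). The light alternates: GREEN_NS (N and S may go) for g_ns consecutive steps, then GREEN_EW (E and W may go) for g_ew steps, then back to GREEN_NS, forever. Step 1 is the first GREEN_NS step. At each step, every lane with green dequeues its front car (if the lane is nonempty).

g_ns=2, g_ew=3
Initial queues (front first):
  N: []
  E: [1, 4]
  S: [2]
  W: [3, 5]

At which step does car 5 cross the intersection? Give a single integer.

Step 1 [NS]: N:empty,E:wait,S:car2-GO,W:wait | queues: N=0 E=2 S=0 W=2
Step 2 [NS]: N:empty,E:wait,S:empty,W:wait | queues: N=0 E=2 S=0 W=2
Step 3 [EW]: N:wait,E:car1-GO,S:wait,W:car3-GO | queues: N=0 E=1 S=0 W=1
Step 4 [EW]: N:wait,E:car4-GO,S:wait,W:car5-GO | queues: N=0 E=0 S=0 W=0
Car 5 crosses at step 4

4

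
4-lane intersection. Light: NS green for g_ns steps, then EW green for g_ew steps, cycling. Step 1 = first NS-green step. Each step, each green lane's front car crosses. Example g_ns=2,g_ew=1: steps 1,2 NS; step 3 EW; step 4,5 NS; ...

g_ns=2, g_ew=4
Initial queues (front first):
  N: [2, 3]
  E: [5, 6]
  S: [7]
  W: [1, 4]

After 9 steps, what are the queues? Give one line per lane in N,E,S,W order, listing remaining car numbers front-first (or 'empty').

Step 1 [NS]: N:car2-GO,E:wait,S:car7-GO,W:wait | queues: N=1 E=2 S=0 W=2
Step 2 [NS]: N:car3-GO,E:wait,S:empty,W:wait | queues: N=0 E=2 S=0 W=2
Step 3 [EW]: N:wait,E:car5-GO,S:wait,W:car1-GO | queues: N=0 E=1 S=0 W=1
Step 4 [EW]: N:wait,E:car6-GO,S:wait,W:car4-GO | queues: N=0 E=0 S=0 W=0

N: empty
E: empty
S: empty
W: empty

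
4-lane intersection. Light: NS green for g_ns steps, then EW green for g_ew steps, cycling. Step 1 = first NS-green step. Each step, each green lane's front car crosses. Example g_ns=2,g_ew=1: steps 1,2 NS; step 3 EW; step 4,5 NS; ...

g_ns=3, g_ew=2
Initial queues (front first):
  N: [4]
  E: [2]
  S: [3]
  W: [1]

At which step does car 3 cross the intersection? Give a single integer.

Step 1 [NS]: N:car4-GO,E:wait,S:car3-GO,W:wait | queues: N=0 E=1 S=0 W=1
Step 2 [NS]: N:empty,E:wait,S:empty,W:wait | queues: N=0 E=1 S=0 W=1
Step 3 [NS]: N:empty,E:wait,S:empty,W:wait | queues: N=0 E=1 S=0 W=1
Step 4 [EW]: N:wait,E:car2-GO,S:wait,W:car1-GO | queues: N=0 E=0 S=0 W=0
Car 3 crosses at step 1

1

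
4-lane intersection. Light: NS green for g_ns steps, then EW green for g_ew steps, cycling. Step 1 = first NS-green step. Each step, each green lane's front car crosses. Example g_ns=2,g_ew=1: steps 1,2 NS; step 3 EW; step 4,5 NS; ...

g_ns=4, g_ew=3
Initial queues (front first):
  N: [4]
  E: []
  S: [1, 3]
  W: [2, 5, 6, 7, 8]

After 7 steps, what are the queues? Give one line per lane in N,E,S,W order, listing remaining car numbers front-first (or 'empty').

Step 1 [NS]: N:car4-GO,E:wait,S:car1-GO,W:wait | queues: N=0 E=0 S=1 W=5
Step 2 [NS]: N:empty,E:wait,S:car3-GO,W:wait | queues: N=0 E=0 S=0 W=5
Step 3 [NS]: N:empty,E:wait,S:empty,W:wait | queues: N=0 E=0 S=0 W=5
Step 4 [NS]: N:empty,E:wait,S:empty,W:wait | queues: N=0 E=0 S=0 W=5
Step 5 [EW]: N:wait,E:empty,S:wait,W:car2-GO | queues: N=0 E=0 S=0 W=4
Step 6 [EW]: N:wait,E:empty,S:wait,W:car5-GO | queues: N=0 E=0 S=0 W=3
Step 7 [EW]: N:wait,E:empty,S:wait,W:car6-GO | queues: N=0 E=0 S=0 W=2

N: empty
E: empty
S: empty
W: 7 8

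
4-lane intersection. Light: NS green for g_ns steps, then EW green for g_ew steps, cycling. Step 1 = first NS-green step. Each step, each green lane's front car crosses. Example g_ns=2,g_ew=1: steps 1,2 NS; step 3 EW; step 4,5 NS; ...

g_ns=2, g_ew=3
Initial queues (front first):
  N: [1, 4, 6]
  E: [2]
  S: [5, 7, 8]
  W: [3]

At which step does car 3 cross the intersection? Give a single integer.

Step 1 [NS]: N:car1-GO,E:wait,S:car5-GO,W:wait | queues: N=2 E=1 S=2 W=1
Step 2 [NS]: N:car4-GO,E:wait,S:car7-GO,W:wait | queues: N=1 E=1 S=1 W=1
Step 3 [EW]: N:wait,E:car2-GO,S:wait,W:car3-GO | queues: N=1 E=0 S=1 W=0
Step 4 [EW]: N:wait,E:empty,S:wait,W:empty | queues: N=1 E=0 S=1 W=0
Step 5 [EW]: N:wait,E:empty,S:wait,W:empty | queues: N=1 E=0 S=1 W=0
Step 6 [NS]: N:car6-GO,E:wait,S:car8-GO,W:wait | queues: N=0 E=0 S=0 W=0
Car 3 crosses at step 3

3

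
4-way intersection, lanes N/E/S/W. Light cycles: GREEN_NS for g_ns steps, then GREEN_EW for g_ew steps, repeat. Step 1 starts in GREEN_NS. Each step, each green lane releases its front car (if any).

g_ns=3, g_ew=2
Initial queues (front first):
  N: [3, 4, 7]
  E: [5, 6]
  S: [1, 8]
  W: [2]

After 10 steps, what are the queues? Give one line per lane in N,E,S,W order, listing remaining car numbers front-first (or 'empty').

Step 1 [NS]: N:car3-GO,E:wait,S:car1-GO,W:wait | queues: N=2 E=2 S=1 W=1
Step 2 [NS]: N:car4-GO,E:wait,S:car8-GO,W:wait | queues: N=1 E=2 S=0 W=1
Step 3 [NS]: N:car7-GO,E:wait,S:empty,W:wait | queues: N=0 E=2 S=0 W=1
Step 4 [EW]: N:wait,E:car5-GO,S:wait,W:car2-GO | queues: N=0 E=1 S=0 W=0
Step 5 [EW]: N:wait,E:car6-GO,S:wait,W:empty | queues: N=0 E=0 S=0 W=0

N: empty
E: empty
S: empty
W: empty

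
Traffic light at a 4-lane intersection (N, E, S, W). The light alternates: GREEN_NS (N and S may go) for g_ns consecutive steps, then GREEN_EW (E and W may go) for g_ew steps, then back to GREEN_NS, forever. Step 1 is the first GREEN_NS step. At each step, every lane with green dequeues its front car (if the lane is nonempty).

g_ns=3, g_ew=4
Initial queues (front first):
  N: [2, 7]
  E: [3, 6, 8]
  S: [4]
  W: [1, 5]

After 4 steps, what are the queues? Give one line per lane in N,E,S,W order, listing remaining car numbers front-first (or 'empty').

Step 1 [NS]: N:car2-GO,E:wait,S:car4-GO,W:wait | queues: N=1 E=3 S=0 W=2
Step 2 [NS]: N:car7-GO,E:wait,S:empty,W:wait | queues: N=0 E=3 S=0 W=2
Step 3 [NS]: N:empty,E:wait,S:empty,W:wait | queues: N=0 E=3 S=0 W=2
Step 4 [EW]: N:wait,E:car3-GO,S:wait,W:car1-GO | queues: N=0 E=2 S=0 W=1

N: empty
E: 6 8
S: empty
W: 5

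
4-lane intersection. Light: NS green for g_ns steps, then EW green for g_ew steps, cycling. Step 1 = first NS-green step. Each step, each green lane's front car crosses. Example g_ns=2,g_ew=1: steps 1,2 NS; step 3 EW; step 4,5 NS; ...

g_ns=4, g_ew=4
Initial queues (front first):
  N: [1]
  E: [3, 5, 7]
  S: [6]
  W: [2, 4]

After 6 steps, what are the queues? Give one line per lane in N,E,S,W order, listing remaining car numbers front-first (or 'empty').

Step 1 [NS]: N:car1-GO,E:wait,S:car6-GO,W:wait | queues: N=0 E=3 S=0 W=2
Step 2 [NS]: N:empty,E:wait,S:empty,W:wait | queues: N=0 E=3 S=0 W=2
Step 3 [NS]: N:empty,E:wait,S:empty,W:wait | queues: N=0 E=3 S=0 W=2
Step 4 [NS]: N:empty,E:wait,S:empty,W:wait | queues: N=0 E=3 S=0 W=2
Step 5 [EW]: N:wait,E:car3-GO,S:wait,W:car2-GO | queues: N=0 E=2 S=0 W=1
Step 6 [EW]: N:wait,E:car5-GO,S:wait,W:car4-GO | queues: N=0 E=1 S=0 W=0

N: empty
E: 7
S: empty
W: empty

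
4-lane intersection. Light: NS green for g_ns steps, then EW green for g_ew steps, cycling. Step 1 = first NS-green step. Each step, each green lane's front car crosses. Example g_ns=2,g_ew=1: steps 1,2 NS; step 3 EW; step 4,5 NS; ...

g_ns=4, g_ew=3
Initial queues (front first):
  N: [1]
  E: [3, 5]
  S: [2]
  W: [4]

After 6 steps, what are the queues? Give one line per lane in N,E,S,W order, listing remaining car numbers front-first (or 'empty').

Step 1 [NS]: N:car1-GO,E:wait,S:car2-GO,W:wait | queues: N=0 E=2 S=0 W=1
Step 2 [NS]: N:empty,E:wait,S:empty,W:wait | queues: N=0 E=2 S=0 W=1
Step 3 [NS]: N:empty,E:wait,S:empty,W:wait | queues: N=0 E=2 S=0 W=1
Step 4 [NS]: N:empty,E:wait,S:empty,W:wait | queues: N=0 E=2 S=0 W=1
Step 5 [EW]: N:wait,E:car3-GO,S:wait,W:car4-GO | queues: N=0 E=1 S=0 W=0
Step 6 [EW]: N:wait,E:car5-GO,S:wait,W:empty | queues: N=0 E=0 S=0 W=0

N: empty
E: empty
S: empty
W: empty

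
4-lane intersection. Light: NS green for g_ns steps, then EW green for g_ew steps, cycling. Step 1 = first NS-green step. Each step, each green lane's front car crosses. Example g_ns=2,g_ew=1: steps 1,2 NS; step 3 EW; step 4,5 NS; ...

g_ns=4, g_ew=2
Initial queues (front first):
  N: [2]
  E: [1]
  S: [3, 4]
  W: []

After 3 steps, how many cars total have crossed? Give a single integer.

Step 1 [NS]: N:car2-GO,E:wait,S:car3-GO,W:wait | queues: N=0 E=1 S=1 W=0
Step 2 [NS]: N:empty,E:wait,S:car4-GO,W:wait | queues: N=0 E=1 S=0 W=0
Step 3 [NS]: N:empty,E:wait,S:empty,W:wait | queues: N=0 E=1 S=0 W=0
Cars crossed by step 3: 3

Answer: 3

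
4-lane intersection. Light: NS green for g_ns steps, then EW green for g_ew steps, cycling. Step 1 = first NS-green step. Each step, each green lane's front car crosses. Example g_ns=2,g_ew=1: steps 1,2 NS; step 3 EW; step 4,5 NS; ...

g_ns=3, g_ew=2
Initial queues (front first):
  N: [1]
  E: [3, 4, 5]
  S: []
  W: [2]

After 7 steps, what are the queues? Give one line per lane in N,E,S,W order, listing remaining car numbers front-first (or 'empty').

Step 1 [NS]: N:car1-GO,E:wait,S:empty,W:wait | queues: N=0 E=3 S=0 W=1
Step 2 [NS]: N:empty,E:wait,S:empty,W:wait | queues: N=0 E=3 S=0 W=1
Step 3 [NS]: N:empty,E:wait,S:empty,W:wait | queues: N=0 E=3 S=0 W=1
Step 4 [EW]: N:wait,E:car3-GO,S:wait,W:car2-GO | queues: N=0 E=2 S=0 W=0
Step 5 [EW]: N:wait,E:car4-GO,S:wait,W:empty | queues: N=0 E=1 S=0 W=0
Step 6 [NS]: N:empty,E:wait,S:empty,W:wait | queues: N=0 E=1 S=0 W=0
Step 7 [NS]: N:empty,E:wait,S:empty,W:wait | queues: N=0 E=1 S=0 W=0

N: empty
E: 5
S: empty
W: empty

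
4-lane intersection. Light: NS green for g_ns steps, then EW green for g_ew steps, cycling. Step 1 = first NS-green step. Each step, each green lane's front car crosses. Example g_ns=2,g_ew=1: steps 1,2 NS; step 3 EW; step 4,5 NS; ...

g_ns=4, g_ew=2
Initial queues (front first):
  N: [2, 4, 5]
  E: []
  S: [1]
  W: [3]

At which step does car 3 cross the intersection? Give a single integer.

Step 1 [NS]: N:car2-GO,E:wait,S:car1-GO,W:wait | queues: N=2 E=0 S=0 W=1
Step 2 [NS]: N:car4-GO,E:wait,S:empty,W:wait | queues: N=1 E=0 S=0 W=1
Step 3 [NS]: N:car5-GO,E:wait,S:empty,W:wait | queues: N=0 E=0 S=0 W=1
Step 4 [NS]: N:empty,E:wait,S:empty,W:wait | queues: N=0 E=0 S=0 W=1
Step 5 [EW]: N:wait,E:empty,S:wait,W:car3-GO | queues: N=0 E=0 S=0 W=0
Car 3 crosses at step 5

5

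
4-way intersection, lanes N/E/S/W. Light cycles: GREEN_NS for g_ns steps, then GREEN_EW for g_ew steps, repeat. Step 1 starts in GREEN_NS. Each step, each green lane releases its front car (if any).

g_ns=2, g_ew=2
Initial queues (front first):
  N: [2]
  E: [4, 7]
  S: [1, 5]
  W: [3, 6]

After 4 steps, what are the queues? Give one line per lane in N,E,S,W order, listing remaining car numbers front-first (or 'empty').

Step 1 [NS]: N:car2-GO,E:wait,S:car1-GO,W:wait | queues: N=0 E=2 S=1 W=2
Step 2 [NS]: N:empty,E:wait,S:car5-GO,W:wait | queues: N=0 E=2 S=0 W=2
Step 3 [EW]: N:wait,E:car4-GO,S:wait,W:car3-GO | queues: N=0 E=1 S=0 W=1
Step 4 [EW]: N:wait,E:car7-GO,S:wait,W:car6-GO | queues: N=0 E=0 S=0 W=0

N: empty
E: empty
S: empty
W: empty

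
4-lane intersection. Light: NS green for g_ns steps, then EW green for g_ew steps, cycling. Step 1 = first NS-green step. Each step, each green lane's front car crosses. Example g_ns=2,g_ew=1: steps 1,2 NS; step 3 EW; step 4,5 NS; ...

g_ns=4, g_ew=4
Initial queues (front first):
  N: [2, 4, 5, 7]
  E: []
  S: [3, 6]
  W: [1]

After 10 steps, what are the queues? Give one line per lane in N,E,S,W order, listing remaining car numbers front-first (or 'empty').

Step 1 [NS]: N:car2-GO,E:wait,S:car3-GO,W:wait | queues: N=3 E=0 S=1 W=1
Step 2 [NS]: N:car4-GO,E:wait,S:car6-GO,W:wait | queues: N=2 E=0 S=0 W=1
Step 3 [NS]: N:car5-GO,E:wait,S:empty,W:wait | queues: N=1 E=0 S=0 W=1
Step 4 [NS]: N:car7-GO,E:wait,S:empty,W:wait | queues: N=0 E=0 S=0 W=1
Step 5 [EW]: N:wait,E:empty,S:wait,W:car1-GO | queues: N=0 E=0 S=0 W=0

N: empty
E: empty
S: empty
W: empty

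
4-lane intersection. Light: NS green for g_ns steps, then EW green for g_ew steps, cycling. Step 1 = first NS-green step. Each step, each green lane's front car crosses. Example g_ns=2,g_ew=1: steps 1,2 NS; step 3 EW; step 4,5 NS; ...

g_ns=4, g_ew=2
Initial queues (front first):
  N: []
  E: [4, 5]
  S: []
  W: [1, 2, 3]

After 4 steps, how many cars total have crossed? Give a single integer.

Step 1 [NS]: N:empty,E:wait,S:empty,W:wait | queues: N=0 E=2 S=0 W=3
Step 2 [NS]: N:empty,E:wait,S:empty,W:wait | queues: N=0 E=2 S=0 W=3
Step 3 [NS]: N:empty,E:wait,S:empty,W:wait | queues: N=0 E=2 S=0 W=3
Step 4 [NS]: N:empty,E:wait,S:empty,W:wait | queues: N=0 E=2 S=0 W=3
Cars crossed by step 4: 0

Answer: 0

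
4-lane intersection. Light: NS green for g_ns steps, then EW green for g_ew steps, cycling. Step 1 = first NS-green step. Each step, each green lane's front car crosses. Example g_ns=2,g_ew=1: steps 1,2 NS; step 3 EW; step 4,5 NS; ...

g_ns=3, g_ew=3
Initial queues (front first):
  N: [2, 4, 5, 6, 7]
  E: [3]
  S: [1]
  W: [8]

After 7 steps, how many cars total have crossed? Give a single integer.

Step 1 [NS]: N:car2-GO,E:wait,S:car1-GO,W:wait | queues: N=4 E=1 S=0 W=1
Step 2 [NS]: N:car4-GO,E:wait,S:empty,W:wait | queues: N=3 E=1 S=0 W=1
Step 3 [NS]: N:car5-GO,E:wait,S:empty,W:wait | queues: N=2 E=1 S=0 W=1
Step 4 [EW]: N:wait,E:car3-GO,S:wait,W:car8-GO | queues: N=2 E=0 S=0 W=0
Step 5 [EW]: N:wait,E:empty,S:wait,W:empty | queues: N=2 E=0 S=0 W=0
Step 6 [EW]: N:wait,E:empty,S:wait,W:empty | queues: N=2 E=0 S=0 W=0
Step 7 [NS]: N:car6-GO,E:wait,S:empty,W:wait | queues: N=1 E=0 S=0 W=0
Cars crossed by step 7: 7

Answer: 7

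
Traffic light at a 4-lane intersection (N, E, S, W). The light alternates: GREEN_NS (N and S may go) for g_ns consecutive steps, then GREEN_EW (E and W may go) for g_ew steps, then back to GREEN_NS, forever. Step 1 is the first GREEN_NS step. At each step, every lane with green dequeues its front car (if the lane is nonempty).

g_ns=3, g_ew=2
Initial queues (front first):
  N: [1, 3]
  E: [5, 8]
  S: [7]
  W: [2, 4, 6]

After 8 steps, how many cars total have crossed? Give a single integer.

Answer: 7

Derivation:
Step 1 [NS]: N:car1-GO,E:wait,S:car7-GO,W:wait | queues: N=1 E=2 S=0 W=3
Step 2 [NS]: N:car3-GO,E:wait,S:empty,W:wait | queues: N=0 E=2 S=0 W=3
Step 3 [NS]: N:empty,E:wait,S:empty,W:wait | queues: N=0 E=2 S=0 W=3
Step 4 [EW]: N:wait,E:car5-GO,S:wait,W:car2-GO | queues: N=0 E=1 S=0 W=2
Step 5 [EW]: N:wait,E:car8-GO,S:wait,W:car4-GO | queues: N=0 E=0 S=0 W=1
Step 6 [NS]: N:empty,E:wait,S:empty,W:wait | queues: N=0 E=0 S=0 W=1
Step 7 [NS]: N:empty,E:wait,S:empty,W:wait | queues: N=0 E=0 S=0 W=1
Step 8 [NS]: N:empty,E:wait,S:empty,W:wait | queues: N=0 E=0 S=0 W=1
Cars crossed by step 8: 7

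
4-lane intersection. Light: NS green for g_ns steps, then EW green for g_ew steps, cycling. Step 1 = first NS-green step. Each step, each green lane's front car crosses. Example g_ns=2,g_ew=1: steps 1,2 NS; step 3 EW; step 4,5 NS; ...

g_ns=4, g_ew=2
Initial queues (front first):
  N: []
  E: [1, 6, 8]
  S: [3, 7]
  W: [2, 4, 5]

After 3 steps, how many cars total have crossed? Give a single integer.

Answer: 2

Derivation:
Step 1 [NS]: N:empty,E:wait,S:car3-GO,W:wait | queues: N=0 E=3 S=1 W=3
Step 2 [NS]: N:empty,E:wait,S:car7-GO,W:wait | queues: N=0 E=3 S=0 W=3
Step 3 [NS]: N:empty,E:wait,S:empty,W:wait | queues: N=0 E=3 S=0 W=3
Cars crossed by step 3: 2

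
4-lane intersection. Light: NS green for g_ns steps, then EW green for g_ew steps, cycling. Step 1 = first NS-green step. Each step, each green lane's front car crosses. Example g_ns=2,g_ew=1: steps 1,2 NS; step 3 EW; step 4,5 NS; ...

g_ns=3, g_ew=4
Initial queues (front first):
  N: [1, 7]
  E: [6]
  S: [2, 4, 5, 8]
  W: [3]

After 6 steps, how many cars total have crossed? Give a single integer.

Step 1 [NS]: N:car1-GO,E:wait,S:car2-GO,W:wait | queues: N=1 E=1 S=3 W=1
Step 2 [NS]: N:car7-GO,E:wait,S:car4-GO,W:wait | queues: N=0 E=1 S=2 W=1
Step 3 [NS]: N:empty,E:wait,S:car5-GO,W:wait | queues: N=0 E=1 S=1 W=1
Step 4 [EW]: N:wait,E:car6-GO,S:wait,W:car3-GO | queues: N=0 E=0 S=1 W=0
Step 5 [EW]: N:wait,E:empty,S:wait,W:empty | queues: N=0 E=0 S=1 W=0
Step 6 [EW]: N:wait,E:empty,S:wait,W:empty | queues: N=0 E=0 S=1 W=0
Cars crossed by step 6: 7

Answer: 7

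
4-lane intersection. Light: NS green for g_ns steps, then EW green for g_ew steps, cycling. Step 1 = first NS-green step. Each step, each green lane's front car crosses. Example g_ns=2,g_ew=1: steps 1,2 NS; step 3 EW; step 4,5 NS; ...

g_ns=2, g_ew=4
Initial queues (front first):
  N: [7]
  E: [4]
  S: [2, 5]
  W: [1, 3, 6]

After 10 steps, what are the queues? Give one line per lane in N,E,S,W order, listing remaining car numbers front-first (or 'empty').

Step 1 [NS]: N:car7-GO,E:wait,S:car2-GO,W:wait | queues: N=0 E=1 S=1 W=3
Step 2 [NS]: N:empty,E:wait,S:car5-GO,W:wait | queues: N=0 E=1 S=0 W=3
Step 3 [EW]: N:wait,E:car4-GO,S:wait,W:car1-GO | queues: N=0 E=0 S=0 W=2
Step 4 [EW]: N:wait,E:empty,S:wait,W:car3-GO | queues: N=0 E=0 S=0 W=1
Step 5 [EW]: N:wait,E:empty,S:wait,W:car6-GO | queues: N=0 E=0 S=0 W=0

N: empty
E: empty
S: empty
W: empty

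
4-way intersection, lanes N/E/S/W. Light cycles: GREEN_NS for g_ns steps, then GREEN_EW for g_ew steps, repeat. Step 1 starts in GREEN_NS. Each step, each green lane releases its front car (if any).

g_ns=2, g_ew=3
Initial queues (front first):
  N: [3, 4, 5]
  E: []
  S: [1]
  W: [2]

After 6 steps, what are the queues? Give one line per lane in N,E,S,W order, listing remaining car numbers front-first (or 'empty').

Step 1 [NS]: N:car3-GO,E:wait,S:car1-GO,W:wait | queues: N=2 E=0 S=0 W=1
Step 2 [NS]: N:car4-GO,E:wait,S:empty,W:wait | queues: N=1 E=0 S=0 W=1
Step 3 [EW]: N:wait,E:empty,S:wait,W:car2-GO | queues: N=1 E=0 S=0 W=0
Step 4 [EW]: N:wait,E:empty,S:wait,W:empty | queues: N=1 E=0 S=0 W=0
Step 5 [EW]: N:wait,E:empty,S:wait,W:empty | queues: N=1 E=0 S=0 W=0
Step 6 [NS]: N:car5-GO,E:wait,S:empty,W:wait | queues: N=0 E=0 S=0 W=0

N: empty
E: empty
S: empty
W: empty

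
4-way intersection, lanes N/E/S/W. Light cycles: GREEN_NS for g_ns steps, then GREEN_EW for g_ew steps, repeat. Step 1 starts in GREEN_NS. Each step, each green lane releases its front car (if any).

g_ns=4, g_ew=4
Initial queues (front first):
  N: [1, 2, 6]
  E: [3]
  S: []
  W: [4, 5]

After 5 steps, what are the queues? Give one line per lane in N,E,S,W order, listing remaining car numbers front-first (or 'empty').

Step 1 [NS]: N:car1-GO,E:wait,S:empty,W:wait | queues: N=2 E=1 S=0 W=2
Step 2 [NS]: N:car2-GO,E:wait,S:empty,W:wait | queues: N=1 E=1 S=0 W=2
Step 3 [NS]: N:car6-GO,E:wait,S:empty,W:wait | queues: N=0 E=1 S=0 W=2
Step 4 [NS]: N:empty,E:wait,S:empty,W:wait | queues: N=0 E=1 S=0 W=2
Step 5 [EW]: N:wait,E:car3-GO,S:wait,W:car4-GO | queues: N=0 E=0 S=0 W=1

N: empty
E: empty
S: empty
W: 5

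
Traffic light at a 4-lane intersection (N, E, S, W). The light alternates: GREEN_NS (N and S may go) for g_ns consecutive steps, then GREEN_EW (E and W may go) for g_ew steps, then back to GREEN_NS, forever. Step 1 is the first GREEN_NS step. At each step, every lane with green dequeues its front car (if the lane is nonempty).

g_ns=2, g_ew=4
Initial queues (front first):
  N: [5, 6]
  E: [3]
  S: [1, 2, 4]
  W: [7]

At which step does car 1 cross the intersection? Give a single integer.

Step 1 [NS]: N:car5-GO,E:wait,S:car1-GO,W:wait | queues: N=1 E=1 S=2 W=1
Step 2 [NS]: N:car6-GO,E:wait,S:car2-GO,W:wait | queues: N=0 E=1 S=1 W=1
Step 3 [EW]: N:wait,E:car3-GO,S:wait,W:car7-GO | queues: N=0 E=0 S=1 W=0
Step 4 [EW]: N:wait,E:empty,S:wait,W:empty | queues: N=0 E=0 S=1 W=0
Step 5 [EW]: N:wait,E:empty,S:wait,W:empty | queues: N=0 E=0 S=1 W=0
Step 6 [EW]: N:wait,E:empty,S:wait,W:empty | queues: N=0 E=0 S=1 W=0
Step 7 [NS]: N:empty,E:wait,S:car4-GO,W:wait | queues: N=0 E=0 S=0 W=0
Car 1 crosses at step 1

1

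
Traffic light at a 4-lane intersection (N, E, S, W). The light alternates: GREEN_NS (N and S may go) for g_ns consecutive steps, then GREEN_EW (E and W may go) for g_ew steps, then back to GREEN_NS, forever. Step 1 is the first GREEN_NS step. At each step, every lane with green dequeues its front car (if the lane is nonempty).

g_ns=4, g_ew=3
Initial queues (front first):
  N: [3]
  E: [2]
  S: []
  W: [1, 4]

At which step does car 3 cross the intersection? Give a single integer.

Step 1 [NS]: N:car3-GO,E:wait,S:empty,W:wait | queues: N=0 E=1 S=0 W=2
Step 2 [NS]: N:empty,E:wait,S:empty,W:wait | queues: N=0 E=1 S=0 W=2
Step 3 [NS]: N:empty,E:wait,S:empty,W:wait | queues: N=0 E=1 S=0 W=2
Step 4 [NS]: N:empty,E:wait,S:empty,W:wait | queues: N=0 E=1 S=0 W=2
Step 5 [EW]: N:wait,E:car2-GO,S:wait,W:car1-GO | queues: N=0 E=0 S=0 W=1
Step 6 [EW]: N:wait,E:empty,S:wait,W:car4-GO | queues: N=0 E=0 S=0 W=0
Car 3 crosses at step 1

1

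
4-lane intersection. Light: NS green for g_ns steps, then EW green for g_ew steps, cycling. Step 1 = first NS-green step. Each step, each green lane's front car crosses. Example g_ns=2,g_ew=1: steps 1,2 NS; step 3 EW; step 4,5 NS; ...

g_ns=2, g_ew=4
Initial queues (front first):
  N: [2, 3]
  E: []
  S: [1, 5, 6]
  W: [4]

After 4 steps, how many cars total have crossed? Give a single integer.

Step 1 [NS]: N:car2-GO,E:wait,S:car1-GO,W:wait | queues: N=1 E=0 S=2 W=1
Step 2 [NS]: N:car3-GO,E:wait,S:car5-GO,W:wait | queues: N=0 E=0 S=1 W=1
Step 3 [EW]: N:wait,E:empty,S:wait,W:car4-GO | queues: N=0 E=0 S=1 W=0
Step 4 [EW]: N:wait,E:empty,S:wait,W:empty | queues: N=0 E=0 S=1 W=0
Cars crossed by step 4: 5

Answer: 5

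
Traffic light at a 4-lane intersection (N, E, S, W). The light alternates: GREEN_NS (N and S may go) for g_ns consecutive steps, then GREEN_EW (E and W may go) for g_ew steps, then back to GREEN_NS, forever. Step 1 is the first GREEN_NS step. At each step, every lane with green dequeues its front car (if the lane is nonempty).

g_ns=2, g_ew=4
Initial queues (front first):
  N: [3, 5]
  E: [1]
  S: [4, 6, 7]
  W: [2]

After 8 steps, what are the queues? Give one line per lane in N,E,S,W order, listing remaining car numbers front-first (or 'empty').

Step 1 [NS]: N:car3-GO,E:wait,S:car4-GO,W:wait | queues: N=1 E=1 S=2 W=1
Step 2 [NS]: N:car5-GO,E:wait,S:car6-GO,W:wait | queues: N=0 E=1 S=1 W=1
Step 3 [EW]: N:wait,E:car1-GO,S:wait,W:car2-GO | queues: N=0 E=0 S=1 W=0
Step 4 [EW]: N:wait,E:empty,S:wait,W:empty | queues: N=0 E=0 S=1 W=0
Step 5 [EW]: N:wait,E:empty,S:wait,W:empty | queues: N=0 E=0 S=1 W=0
Step 6 [EW]: N:wait,E:empty,S:wait,W:empty | queues: N=0 E=0 S=1 W=0
Step 7 [NS]: N:empty,E:wait,S:car7-GO,W:wait | queues: N=0 E=0 S=0 W=0

N: empty
E: empty
S: empty
W: empty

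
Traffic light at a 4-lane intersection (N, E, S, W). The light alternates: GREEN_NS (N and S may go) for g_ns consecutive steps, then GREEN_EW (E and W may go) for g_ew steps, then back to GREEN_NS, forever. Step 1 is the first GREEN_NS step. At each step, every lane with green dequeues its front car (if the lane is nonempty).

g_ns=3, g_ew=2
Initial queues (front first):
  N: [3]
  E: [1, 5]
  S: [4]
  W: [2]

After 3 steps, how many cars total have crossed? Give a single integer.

Step 1 [NS]: N:car3-GO,E:wait,S:car4-GO,W:wait | queues: N=0 E=2 S=0 W=1
Step 2 [NS]: N:empty,E:wait,S:empty,W:wait | queues: N=0 E=2 S=0 W=1
Step 3 [NS]: N:empty,E:wait,S:empty,W:wait | queues: N=0 E=2 S=0 W=1
Cars crossed by step 3: 2

Answer: 2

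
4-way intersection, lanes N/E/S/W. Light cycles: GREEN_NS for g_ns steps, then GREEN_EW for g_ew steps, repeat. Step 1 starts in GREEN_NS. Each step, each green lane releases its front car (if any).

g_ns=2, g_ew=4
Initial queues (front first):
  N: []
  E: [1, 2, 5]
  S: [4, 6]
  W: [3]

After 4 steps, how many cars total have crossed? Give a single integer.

Step 1 [NS]: N:empty,E:wait,S:car4-GO,W:wait | queues: N=0 E=3 S=1 W=1
Step 2 [NS]: N:empty,E:wait,S:car6-GO,W:wait | queues: N=0 E=3 S=0 W=1
Step 3 [EW]: N:wait,E:car1-GO,S:wait,W:car3-GO | queues: N=0 E=2 S=0 W=0
Step 4 [EW]: N:wait,E:car2-GO,S:wait,W:empty | queues: N=0 E=1 S=0 W=0
Cars crossed by step 4: 5

Answer: 5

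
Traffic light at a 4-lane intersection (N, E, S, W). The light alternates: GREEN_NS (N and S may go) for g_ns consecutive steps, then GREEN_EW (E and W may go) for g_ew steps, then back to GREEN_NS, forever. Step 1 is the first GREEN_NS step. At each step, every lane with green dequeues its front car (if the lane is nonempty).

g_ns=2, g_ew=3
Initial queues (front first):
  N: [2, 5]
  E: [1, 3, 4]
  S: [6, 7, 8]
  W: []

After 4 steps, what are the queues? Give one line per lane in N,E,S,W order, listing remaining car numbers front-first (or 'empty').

Step 1 [NS]: N:car2-GO,E:wait,S:car6-GO,W:wait | queues: N=1 E=3 S=2 W=0
Step 2 [NS]: N:car5-GO,E:wait,S:car7-GO,W:wait | queues: N=0 E=3 S=1 W=0
Step 3 [EW]: N:wait,E:car1-GO,S:wait,W:empty | queues: N=0 E=2 S=1 W=0
Step 4 [EW]: N:wait,E:car3-GO,S:wait,W:empty | queues: N=0 E=1 S=1 W=0

N: empty
E: 4
S: 8
W: empty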